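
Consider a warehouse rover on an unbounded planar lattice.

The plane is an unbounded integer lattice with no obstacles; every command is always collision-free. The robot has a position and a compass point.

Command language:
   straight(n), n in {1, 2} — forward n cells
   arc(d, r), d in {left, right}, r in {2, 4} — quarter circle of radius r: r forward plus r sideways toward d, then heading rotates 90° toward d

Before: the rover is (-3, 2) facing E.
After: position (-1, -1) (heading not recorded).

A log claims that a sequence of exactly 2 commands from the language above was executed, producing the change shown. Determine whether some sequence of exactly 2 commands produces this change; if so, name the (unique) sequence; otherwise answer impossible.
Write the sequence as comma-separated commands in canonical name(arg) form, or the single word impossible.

key: running straight(1) before arc(right, 2) would end elsewhere — order is forced
t0: (-3, 2) facing E
t=1 arc(right, 2) ⇒ (-1, 0) facing S
t=2 straight(1) ⇒ (-1, -1) facing S
all 36 alternatives checked — unique.

arc(right, 2), straight(1)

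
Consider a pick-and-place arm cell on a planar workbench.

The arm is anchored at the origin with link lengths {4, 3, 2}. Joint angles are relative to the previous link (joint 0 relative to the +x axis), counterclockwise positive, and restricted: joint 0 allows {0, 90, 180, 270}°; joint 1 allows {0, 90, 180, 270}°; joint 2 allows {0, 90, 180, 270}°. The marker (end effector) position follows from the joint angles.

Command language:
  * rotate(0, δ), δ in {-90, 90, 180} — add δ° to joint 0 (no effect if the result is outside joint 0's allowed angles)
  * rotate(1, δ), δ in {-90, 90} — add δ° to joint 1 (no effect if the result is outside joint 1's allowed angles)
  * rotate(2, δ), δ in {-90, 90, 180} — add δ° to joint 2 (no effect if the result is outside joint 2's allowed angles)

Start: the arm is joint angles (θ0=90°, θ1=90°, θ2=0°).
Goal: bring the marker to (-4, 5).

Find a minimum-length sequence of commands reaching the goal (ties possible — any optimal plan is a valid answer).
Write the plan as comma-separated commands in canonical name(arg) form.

rotate(0, 90), rotate(1, -90), rotate(1, -90)

t0: joint angles (θ0=90°, θ1=90°, θ2=0°)
t=1 rotate(0, 90) ⇒ joint angles (θ0=180°, θ1=90°, θ2=0°)
t=2 rotate(1, -90) ⇒ joint angles (θ0=180°, θ1=0°, θ2=0°)
t=3 rotate(1, -90) ⇒ joint angles (θ0=180°, θ1=270°, θ2=0°)
minimal: 3 command(s), checked below 3.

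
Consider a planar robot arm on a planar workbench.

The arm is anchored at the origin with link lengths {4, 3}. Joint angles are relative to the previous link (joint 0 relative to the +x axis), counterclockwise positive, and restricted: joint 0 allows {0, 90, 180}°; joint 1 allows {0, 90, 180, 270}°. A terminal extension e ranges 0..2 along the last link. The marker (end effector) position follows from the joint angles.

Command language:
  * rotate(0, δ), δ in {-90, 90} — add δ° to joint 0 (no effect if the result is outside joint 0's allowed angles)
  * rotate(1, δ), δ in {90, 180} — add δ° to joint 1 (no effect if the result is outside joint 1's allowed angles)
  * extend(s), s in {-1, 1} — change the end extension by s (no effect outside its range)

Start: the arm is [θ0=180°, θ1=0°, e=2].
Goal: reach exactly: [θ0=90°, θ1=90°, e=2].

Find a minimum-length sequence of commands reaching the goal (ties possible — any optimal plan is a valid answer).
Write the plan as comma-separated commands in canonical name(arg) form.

from: [θ0=180°, θ1=0°, e=2]
t=1 rotate(1, 90) ⇒ [θ0=180°, θ1=90°, e=2]
t=2 rotate(0, -90) ⇒ [θ0=90°, θ1=90°, e=2]
nothing shorter than 2 reaches the goal.

rotate(1, 90), rotate(0, -90)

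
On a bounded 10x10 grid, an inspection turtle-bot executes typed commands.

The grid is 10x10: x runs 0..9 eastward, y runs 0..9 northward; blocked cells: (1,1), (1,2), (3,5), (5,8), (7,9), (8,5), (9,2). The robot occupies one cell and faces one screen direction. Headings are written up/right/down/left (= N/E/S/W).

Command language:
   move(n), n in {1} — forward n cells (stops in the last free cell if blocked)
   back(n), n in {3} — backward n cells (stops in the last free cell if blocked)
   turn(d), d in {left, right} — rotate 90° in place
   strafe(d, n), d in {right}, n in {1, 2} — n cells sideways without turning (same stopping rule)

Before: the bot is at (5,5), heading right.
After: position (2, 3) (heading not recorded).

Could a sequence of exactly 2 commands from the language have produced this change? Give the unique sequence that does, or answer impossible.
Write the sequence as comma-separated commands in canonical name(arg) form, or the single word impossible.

strafe(right, 2), back(3)

key: order matters: swapping strafe(right, 2) and back(3) lands elsewhere
begin: at (5,5), heading right
t=1 strafe(right, 2) ⇒ at (5,3), heading right
t=2 back(3) ⇒ at (2,3), heading right
uniquely the one of 36 2-step routes that fits.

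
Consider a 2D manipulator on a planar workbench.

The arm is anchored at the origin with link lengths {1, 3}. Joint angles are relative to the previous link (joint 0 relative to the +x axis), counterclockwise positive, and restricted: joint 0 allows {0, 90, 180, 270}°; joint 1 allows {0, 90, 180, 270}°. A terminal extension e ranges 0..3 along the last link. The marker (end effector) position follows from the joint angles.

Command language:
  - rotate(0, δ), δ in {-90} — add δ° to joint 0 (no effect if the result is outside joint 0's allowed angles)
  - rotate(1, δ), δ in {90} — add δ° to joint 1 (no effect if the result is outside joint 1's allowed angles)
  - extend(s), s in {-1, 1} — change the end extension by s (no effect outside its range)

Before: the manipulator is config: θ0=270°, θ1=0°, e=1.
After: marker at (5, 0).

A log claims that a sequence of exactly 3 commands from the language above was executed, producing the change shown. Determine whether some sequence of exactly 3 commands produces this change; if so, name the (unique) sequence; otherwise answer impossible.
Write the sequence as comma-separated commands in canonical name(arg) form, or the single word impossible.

rotate(0, -90), rotate(0, -90), rotate(0, -90)

begin: config: θ0=270°, θ1=0°, e=1
t=1 rotate(0, -90) ⇒ config: θ0=180°, θ1=0°, e=1
t=2 rotate(0, -90) ⇒ config: θ0=90°, θ1=0°, e=1
t=3 rotate(0, -90) ⇒ config: θ0=0°, θ1=0°, e=1
no other 3-command option fits: unique.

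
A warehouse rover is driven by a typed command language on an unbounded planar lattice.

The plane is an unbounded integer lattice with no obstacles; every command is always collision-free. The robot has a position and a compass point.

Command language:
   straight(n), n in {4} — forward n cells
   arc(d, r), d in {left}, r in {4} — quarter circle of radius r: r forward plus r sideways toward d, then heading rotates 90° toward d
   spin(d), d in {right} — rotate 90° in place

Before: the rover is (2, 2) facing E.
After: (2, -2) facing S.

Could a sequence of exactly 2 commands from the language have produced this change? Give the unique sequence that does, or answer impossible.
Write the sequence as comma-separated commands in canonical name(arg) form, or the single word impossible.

spin(right), straight(4)

key: running straight(4) before spin(right) would end elsewhere — order is forced
t0: (2, 2) facing E
1. spin(right) → (2, 2) facing S
2. straight(4) → (2, -2) facing S
all 9 alternatives checked — unique.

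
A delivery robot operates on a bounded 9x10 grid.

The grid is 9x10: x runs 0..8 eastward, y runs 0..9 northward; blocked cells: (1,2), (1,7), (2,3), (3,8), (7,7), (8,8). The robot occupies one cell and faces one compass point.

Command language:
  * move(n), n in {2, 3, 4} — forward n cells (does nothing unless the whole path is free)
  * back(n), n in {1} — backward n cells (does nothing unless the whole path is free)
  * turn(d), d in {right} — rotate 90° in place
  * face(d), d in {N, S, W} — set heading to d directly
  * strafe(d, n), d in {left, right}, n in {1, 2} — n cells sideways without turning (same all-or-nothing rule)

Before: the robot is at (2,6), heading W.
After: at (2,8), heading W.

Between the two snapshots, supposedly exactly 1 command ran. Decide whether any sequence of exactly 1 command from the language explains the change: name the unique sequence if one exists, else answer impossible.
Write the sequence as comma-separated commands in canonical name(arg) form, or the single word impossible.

key: heading stays W — the single command does not turn
t0: at (2,6), heading W
1. strafe(right, 2) → at (2,8), heading W
no other 1-command option fits: unique.

strafe(right, 2)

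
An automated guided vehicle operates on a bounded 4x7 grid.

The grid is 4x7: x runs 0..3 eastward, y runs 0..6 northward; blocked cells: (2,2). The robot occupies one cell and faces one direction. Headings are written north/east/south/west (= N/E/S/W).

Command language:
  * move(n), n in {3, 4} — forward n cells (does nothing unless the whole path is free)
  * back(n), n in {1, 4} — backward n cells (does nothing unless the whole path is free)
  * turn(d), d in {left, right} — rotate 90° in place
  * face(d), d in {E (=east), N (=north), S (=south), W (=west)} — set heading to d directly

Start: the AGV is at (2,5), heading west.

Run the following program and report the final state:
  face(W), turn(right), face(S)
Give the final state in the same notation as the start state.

at (2,5), heading south

initial: at (2,5), heading west
t=1 face(W) ⇒ at (2,5), heading west
t=2 turn(right) ⇒ at (2,5), heading north
t=3 face(S) ⇒ at (2,5), heading south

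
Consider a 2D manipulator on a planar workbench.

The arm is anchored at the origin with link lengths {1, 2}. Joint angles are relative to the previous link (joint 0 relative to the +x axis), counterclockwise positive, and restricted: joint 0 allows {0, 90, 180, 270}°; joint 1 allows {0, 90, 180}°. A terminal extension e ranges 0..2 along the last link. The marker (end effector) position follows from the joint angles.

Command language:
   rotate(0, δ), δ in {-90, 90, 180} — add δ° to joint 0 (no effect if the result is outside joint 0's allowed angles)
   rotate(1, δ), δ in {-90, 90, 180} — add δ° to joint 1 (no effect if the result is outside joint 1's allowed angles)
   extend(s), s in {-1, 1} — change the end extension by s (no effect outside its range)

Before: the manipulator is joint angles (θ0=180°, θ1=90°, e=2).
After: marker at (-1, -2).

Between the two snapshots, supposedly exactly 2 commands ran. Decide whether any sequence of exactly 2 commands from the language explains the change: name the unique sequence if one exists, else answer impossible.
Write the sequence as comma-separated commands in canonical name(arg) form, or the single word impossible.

begin: joint angles (θ0=180°, θ1=90°, e=2)
[1] after extend(-1): joint angles (θ0=180°, θ1=90°, e=1)
[2] after extend(-1): joint angles (θ0=180°, θ1=90°, e=0)
no rival 2-sequence matches.

extend(-1), extend(-1)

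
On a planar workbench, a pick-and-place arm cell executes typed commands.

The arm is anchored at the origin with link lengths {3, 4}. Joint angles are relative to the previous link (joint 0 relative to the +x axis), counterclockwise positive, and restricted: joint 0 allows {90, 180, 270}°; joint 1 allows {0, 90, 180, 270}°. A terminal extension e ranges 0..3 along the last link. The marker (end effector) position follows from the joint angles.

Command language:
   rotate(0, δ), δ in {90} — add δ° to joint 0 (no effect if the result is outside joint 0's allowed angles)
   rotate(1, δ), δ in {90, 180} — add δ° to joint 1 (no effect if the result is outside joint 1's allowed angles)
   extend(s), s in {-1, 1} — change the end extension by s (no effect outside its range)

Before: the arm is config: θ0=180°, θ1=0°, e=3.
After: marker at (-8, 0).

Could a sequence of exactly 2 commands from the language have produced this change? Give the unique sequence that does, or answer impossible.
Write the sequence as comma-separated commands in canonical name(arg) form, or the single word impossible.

t0: config: θ0=180°, θ1=0°, e=3
[1] after extend(-1): config: θ0=180°, θ1=0°, e=2
[2] after extend(-1): config: θ0=180°, θ1=0°, e=1
no other 2-command option fits: unique.

extend(-1), extend(-1)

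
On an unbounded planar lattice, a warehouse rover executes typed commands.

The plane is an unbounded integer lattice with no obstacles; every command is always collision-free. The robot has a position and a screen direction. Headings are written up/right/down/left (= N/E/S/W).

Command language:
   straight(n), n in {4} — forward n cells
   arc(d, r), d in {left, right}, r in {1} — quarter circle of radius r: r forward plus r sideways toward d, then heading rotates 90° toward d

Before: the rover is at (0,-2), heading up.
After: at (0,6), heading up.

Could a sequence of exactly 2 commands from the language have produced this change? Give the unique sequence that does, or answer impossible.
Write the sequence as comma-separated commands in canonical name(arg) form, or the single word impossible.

key: heading stays N — no command in the sequence turns
t0: at (0,-2), heading up
t=1 straight(4) ⇒ at (0,2), heading up
t=2 straight(4) ⇒ at (0,6), heading up
uniquely the one of 9 2-step routes that fits.

straight(4), straight(4)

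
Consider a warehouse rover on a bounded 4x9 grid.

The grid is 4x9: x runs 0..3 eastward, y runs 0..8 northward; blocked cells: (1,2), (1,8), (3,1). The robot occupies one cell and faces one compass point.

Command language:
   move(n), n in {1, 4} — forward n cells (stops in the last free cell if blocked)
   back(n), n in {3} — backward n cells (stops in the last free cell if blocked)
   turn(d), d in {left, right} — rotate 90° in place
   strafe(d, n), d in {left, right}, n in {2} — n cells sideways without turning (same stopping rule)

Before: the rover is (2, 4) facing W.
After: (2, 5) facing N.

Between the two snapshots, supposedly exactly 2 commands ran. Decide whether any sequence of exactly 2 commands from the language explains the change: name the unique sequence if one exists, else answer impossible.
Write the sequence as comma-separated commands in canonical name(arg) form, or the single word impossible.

key: order matters: swapping turn(right) and move(1) lands elsewhere
from: (2, 4) facing W
1. turn(right) → (2, 4) facing N
2. move(1) → (2, 5) facing N
no other 2-command option fits: unique.

turn(right), move(1)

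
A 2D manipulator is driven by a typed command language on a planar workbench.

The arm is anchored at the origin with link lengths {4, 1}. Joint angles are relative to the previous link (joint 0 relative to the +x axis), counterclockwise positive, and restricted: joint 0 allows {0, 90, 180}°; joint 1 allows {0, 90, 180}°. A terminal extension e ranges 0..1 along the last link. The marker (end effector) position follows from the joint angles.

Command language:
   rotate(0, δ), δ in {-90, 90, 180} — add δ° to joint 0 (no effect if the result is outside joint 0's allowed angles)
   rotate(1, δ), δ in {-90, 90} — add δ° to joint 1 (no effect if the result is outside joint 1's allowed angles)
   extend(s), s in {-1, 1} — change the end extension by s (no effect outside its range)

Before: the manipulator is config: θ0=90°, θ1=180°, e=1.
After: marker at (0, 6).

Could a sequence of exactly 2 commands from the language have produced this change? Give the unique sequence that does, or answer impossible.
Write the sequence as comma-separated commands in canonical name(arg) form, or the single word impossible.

t0: config: θ0=90°, θ1=180°, e=1
step 1 (rotate(1, -90)): config: θ0=90°, θ1=90°, e=1
step 2 (rotate(1, -90)): config: θ0=90°, θ1=0°, e=1
all 49 alternatives checked — unique.

rotate(1, -90), rotate(1, -90)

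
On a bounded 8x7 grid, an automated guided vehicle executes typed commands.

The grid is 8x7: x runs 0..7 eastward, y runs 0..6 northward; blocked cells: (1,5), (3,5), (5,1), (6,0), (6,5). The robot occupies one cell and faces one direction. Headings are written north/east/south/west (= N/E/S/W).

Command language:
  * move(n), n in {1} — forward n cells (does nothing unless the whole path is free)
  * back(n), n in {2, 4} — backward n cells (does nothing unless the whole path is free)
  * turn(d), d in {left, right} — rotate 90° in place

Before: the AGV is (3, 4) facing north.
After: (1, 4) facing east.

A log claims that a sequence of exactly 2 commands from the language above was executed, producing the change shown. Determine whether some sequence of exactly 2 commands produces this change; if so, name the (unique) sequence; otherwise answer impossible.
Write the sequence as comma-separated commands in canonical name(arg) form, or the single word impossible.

turn(right), back(2)

key: position moved to (1,4) AND the heading swung to E — translation plus rotation needed
t0: (3, 4) facing north
1. turn(right) → (3, 4) facing east
2. back(2) → (1, 4) facing east
no rival 2-sequence matches.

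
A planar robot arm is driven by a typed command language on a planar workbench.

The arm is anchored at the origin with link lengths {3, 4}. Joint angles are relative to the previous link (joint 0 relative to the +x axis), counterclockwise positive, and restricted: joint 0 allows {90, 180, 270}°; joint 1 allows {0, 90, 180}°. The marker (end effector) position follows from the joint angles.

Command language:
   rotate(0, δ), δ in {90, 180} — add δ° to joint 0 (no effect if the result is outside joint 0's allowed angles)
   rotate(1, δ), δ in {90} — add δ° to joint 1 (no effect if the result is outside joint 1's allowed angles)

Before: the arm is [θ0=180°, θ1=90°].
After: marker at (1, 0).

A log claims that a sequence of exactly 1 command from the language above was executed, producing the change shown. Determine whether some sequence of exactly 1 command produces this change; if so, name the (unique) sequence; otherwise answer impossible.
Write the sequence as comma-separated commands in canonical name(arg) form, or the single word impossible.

start: [θ0=180°, θ1=90°]
1. rotate(1, 90) → [θ0=180°, θ1=180°]
all 3 alternatives checked — unique.

rotate(1, 90)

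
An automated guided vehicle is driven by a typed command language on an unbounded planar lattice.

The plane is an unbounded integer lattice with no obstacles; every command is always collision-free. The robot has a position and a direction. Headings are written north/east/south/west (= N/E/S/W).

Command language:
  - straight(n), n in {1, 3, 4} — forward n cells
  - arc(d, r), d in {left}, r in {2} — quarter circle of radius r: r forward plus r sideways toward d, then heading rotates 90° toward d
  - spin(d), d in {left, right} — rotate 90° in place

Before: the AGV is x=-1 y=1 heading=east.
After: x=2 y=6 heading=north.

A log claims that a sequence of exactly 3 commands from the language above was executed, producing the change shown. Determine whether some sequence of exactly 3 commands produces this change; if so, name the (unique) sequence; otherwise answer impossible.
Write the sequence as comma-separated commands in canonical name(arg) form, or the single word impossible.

key: position moved to (2,6) AND the heading swung to N — translation plus rotation needed
initial: x=-1 y=1 heading=east
step 1 (straight(1)): x=0 y=1 heading=east
step 2 (arc(left, 2)): x=2 y=3 heading=north
step 3 (straight(3)): x=2 y=6 heading=north
no rival 3-sequence matches.

straight(1), arc(left, 2), straight(3)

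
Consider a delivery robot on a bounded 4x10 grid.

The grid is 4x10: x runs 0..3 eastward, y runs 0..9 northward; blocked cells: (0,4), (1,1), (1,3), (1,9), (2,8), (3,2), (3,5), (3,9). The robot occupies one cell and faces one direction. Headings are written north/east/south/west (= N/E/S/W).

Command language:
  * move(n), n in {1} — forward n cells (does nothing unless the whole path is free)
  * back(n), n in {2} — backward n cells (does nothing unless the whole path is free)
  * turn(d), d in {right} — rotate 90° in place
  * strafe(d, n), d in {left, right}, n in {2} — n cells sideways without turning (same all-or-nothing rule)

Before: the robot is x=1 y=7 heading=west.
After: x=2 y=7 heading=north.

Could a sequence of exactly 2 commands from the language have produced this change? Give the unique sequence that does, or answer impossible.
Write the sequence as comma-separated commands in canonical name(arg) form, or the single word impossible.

impossible

all 25 sequences checked — none match.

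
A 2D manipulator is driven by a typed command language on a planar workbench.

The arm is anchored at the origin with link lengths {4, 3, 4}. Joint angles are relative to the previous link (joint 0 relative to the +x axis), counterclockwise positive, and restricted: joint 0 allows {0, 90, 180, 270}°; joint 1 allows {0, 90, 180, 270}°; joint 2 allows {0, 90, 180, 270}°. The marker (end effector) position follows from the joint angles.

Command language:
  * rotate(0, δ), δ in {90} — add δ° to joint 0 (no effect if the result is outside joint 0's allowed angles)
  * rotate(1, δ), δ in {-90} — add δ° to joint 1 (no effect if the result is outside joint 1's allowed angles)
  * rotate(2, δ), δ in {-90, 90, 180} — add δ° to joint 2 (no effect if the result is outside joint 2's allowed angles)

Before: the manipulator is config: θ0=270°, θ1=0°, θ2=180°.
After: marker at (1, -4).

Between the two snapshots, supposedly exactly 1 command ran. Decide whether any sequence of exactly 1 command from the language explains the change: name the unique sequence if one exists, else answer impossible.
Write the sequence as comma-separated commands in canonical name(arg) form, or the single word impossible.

from: config: θ0=270°, θ1=0°, θ2=180°
step 1 (rotate(1, -90)): config: θ0=270°, θ1=270°, θ2=180°
all 5 alternatives checked — unique.

rotate(1, -90)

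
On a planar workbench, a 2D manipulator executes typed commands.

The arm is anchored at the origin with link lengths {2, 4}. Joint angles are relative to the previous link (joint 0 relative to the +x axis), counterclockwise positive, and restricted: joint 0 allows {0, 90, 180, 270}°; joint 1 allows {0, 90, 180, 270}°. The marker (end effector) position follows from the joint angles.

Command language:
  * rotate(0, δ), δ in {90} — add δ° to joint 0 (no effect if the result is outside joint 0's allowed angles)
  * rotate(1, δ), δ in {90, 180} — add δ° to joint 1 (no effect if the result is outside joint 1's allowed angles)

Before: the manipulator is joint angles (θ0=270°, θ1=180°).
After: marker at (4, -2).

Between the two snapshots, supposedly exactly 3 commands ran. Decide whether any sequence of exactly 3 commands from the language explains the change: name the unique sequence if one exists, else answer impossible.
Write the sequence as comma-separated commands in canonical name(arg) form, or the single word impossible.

begin: joint angles (θ0=270°, θ1=180°)
step 1 (rotate(1, 90)): joint angles (θ0=270°, θ1=270°)
step 2 (rotate(1, 90)): joint angles (θ0=270°, θ1=0°)
step 3 (rotate(1, 90)): joint angles (θ0=270°, θ1=90°)
uniquely the one of 27 3-step routes that fits.

rotate(1, 90), rotate(1, 90), rotate(1, 90)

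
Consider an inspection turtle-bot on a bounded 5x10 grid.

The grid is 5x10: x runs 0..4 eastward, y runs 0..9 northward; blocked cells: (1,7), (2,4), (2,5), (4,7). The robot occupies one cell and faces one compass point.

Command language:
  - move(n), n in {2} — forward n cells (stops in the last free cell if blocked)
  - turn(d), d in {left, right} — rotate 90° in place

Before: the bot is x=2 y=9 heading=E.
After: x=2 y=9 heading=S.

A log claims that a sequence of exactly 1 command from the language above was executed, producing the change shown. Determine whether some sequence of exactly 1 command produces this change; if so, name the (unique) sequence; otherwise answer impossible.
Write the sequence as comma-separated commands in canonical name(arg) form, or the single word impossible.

key: (2,9) unchanged — the single command moves nothing
start: x=2 y=9 heading=E
step 1 (turn(right)): x=2 y=9 heading=S
no other 1-command option fits: unique.

turn(right)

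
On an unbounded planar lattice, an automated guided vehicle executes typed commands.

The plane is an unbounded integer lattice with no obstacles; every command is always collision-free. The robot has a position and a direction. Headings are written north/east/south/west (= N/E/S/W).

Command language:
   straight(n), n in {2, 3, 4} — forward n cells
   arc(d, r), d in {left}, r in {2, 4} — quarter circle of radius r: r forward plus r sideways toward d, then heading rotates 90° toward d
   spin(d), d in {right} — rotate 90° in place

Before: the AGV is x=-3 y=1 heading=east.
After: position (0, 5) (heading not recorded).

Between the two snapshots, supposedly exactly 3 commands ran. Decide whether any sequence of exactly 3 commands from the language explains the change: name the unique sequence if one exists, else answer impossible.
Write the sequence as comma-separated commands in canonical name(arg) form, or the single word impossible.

key: order matters: swapping straight(3) and arc(left, 2) lands elsewhere
begin: x=-3 y=1 heading=east
t=1 straight(3) ⇒ x=0 y=1 heading=east
t=2 arc(left, 2) ⇒ x=2 y=3 heading=north
t=3 arc(left, 2) ⇒ x=0 y=5 heading=west
all 216 alternatives checked — unique.

straight(3), arc(left, 2), arc(left, 2)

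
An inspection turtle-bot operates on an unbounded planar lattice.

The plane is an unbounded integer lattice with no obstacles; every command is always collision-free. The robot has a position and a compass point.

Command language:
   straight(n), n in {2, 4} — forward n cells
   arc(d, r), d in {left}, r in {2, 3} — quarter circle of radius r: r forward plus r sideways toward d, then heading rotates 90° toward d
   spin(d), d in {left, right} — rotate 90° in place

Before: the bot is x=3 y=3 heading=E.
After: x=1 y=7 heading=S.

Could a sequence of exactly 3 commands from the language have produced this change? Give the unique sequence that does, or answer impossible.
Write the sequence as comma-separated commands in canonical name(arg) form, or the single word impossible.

key: position moved to (1,7) AND the heading swung to S — translation plus rotation needed
t0: x=3 y=3 heading=E
step 1 (arc(left, 3)): x=6 y=6 heading=N
step 2 (arc(left, 3)): x=3 y=9 heading=W
step 3 (arc(left, 2)): x=1 y=7 heading=S
no other 3-command option fits: unique.

arc(left, 3), arc(left, 3), arc(left, 2)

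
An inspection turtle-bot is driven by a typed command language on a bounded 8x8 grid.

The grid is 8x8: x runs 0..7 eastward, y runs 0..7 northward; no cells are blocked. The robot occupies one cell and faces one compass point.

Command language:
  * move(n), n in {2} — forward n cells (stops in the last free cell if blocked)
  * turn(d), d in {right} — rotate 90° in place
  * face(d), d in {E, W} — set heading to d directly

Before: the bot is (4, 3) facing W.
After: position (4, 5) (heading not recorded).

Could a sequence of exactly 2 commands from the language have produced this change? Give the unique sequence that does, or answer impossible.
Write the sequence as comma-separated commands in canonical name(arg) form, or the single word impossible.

key: running move(2) before turn(right) would end elsewhere — order is forced
from: (4, 3) facing W
step 1 (turn(right)): (4, 3) facing N
step 2 (move(2)): (4, 5) facing N
no other 2-command option fits: unique.

turn(right), move(2)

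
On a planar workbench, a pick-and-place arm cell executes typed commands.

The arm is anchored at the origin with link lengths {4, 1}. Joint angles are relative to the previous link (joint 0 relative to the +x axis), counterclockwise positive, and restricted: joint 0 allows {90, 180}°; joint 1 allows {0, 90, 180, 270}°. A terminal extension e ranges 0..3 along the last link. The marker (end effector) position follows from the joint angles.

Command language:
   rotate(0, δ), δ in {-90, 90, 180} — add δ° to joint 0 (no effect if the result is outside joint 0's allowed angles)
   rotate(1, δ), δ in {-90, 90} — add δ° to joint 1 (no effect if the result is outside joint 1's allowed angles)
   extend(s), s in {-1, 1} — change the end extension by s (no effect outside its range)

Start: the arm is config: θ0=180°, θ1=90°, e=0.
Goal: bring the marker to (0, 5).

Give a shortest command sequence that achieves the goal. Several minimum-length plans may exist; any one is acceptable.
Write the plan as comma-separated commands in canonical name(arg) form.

t0: config: θ0=180°, θ1=90°, e=0
step 1 (rotate(0, -90)): config: θ0=90°, θ1=90°, e=0
step 2 (rotate(1, -90)): config: θ0=90°, θ1=0°, e=0
no 1-step plan works, so 2 is optimal.

rotate(0, -90), rotate(1, -90)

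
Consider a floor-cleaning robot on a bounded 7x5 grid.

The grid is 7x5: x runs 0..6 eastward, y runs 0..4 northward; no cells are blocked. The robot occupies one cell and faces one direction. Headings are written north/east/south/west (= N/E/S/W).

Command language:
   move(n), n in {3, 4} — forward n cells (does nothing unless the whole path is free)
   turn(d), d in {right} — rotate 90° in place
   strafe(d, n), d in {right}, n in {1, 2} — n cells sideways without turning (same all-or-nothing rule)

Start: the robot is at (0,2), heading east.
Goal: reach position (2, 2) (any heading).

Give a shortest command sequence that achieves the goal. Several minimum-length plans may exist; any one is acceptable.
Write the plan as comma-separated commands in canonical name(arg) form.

move(3), turn(right), strafe(right, 1)

from: at (0,2), heading east
[1] after move(3): at (3,2), heading east
[2] after turn(right): at (3,2), heading south
[3] after strafe(right, 1): at (2,2), heading south
no 2-step plan works, so 3 is optimal.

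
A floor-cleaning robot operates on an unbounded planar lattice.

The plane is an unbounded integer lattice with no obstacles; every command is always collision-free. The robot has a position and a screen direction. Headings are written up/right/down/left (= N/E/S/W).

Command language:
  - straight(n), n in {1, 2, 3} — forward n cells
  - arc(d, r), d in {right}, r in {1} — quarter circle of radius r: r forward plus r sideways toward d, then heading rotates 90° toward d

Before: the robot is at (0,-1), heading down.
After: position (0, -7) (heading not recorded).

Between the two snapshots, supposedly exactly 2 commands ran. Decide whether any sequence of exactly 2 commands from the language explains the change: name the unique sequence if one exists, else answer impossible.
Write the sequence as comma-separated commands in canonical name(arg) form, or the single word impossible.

straight(3), straight(3)

t0: at (0,-1), heading down
t=1 straight(3) ⇒ at (0,-4), heading down
t=2 straight(3) ⇒ at (0,-7), heading down
no other 2-command option fits: unique.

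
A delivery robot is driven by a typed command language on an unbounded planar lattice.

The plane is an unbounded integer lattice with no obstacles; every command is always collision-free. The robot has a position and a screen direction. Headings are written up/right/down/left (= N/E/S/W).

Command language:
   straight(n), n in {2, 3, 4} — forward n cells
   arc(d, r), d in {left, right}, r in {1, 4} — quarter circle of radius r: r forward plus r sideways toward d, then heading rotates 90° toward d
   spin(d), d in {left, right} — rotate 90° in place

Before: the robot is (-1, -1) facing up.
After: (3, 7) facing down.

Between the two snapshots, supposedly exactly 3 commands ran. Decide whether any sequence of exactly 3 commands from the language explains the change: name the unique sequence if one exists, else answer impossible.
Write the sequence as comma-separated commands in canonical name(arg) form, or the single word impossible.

straight(4), arc(right, 4), spin(right)

key: cell and facing (now S) both changed — the 3 commands mix motion and turning
initial: (-1, -1) facing up
t=1 straight(4) ⇒ (-1, 3) facing up
t=2 arc(right, 4) ⇒ (3, 7) facing right
t=3 spin(right) ⇒ (3, 7) facing down
no rival 3-sequence matches.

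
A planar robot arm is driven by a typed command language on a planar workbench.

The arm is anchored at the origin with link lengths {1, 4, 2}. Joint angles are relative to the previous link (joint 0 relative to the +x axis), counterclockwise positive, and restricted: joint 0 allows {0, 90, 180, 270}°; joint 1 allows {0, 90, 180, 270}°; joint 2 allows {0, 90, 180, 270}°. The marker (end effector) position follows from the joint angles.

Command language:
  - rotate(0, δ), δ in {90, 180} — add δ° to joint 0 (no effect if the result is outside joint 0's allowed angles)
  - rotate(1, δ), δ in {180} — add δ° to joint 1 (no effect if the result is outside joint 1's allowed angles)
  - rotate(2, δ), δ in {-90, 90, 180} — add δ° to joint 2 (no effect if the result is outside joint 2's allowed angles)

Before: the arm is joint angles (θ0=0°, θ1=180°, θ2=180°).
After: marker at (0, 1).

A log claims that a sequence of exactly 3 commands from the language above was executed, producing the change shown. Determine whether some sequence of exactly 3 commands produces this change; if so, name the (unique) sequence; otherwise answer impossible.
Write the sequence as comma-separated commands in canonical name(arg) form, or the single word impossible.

start: joint angles (θ0=0°, θ1=180°, θ2=180°)
[1] after rotate(0, 90): joint angles (θ0=90°, θ1=180°, θ2=180°)
[2] after rotate(0, 90): joint angles (θ0=180°, θ1=180°, θ2=180°)
[3] after rotate(0, 90): joint angles (θ0=270°, θ1=180°, θ2=180°)
no other 3-command option fits: unique.

rotate(0, 90), rotate(0, 90), rotate(0, 90)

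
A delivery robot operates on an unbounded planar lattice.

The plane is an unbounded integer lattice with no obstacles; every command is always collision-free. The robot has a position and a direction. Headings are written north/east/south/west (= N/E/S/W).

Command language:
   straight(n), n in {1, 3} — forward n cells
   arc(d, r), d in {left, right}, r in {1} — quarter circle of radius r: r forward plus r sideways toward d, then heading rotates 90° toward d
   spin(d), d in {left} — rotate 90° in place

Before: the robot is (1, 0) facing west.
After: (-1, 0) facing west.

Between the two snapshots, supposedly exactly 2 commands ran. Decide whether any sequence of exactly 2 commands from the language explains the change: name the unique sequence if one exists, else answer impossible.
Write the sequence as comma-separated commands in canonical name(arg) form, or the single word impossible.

straight(1), straight(1)

key: heading stays W — no command in the sequence turns
t0: (1, 0) facing west
step 1 (straight(1)): (0, 0) facing west
step 2 (straight(1)): (-1, 0) facing west
no other 2-command option fits: unique.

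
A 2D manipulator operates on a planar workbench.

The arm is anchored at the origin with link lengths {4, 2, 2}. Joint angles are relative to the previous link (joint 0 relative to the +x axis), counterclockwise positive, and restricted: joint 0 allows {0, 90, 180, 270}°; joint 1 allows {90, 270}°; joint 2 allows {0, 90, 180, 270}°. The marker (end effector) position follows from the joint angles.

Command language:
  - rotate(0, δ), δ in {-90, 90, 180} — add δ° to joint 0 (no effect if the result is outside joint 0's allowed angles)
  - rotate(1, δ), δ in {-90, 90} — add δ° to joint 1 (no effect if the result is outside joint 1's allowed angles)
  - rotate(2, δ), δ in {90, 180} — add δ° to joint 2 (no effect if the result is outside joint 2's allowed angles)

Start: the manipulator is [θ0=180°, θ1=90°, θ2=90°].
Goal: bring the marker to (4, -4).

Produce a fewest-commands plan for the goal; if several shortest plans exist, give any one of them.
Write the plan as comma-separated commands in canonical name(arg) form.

t0: [θ0=180°, θ1=90°, θ2=90°]
1. rotate(2, 90) → [θ0=180°, θ1=90°, θ2=180°]
2. rotate(2, 180) → [θ0=180°, θ1=90°, θ2=0°]
3. rotate(0, 90) → [θ0=270°, θ1=90°, θ2=0°]
no 2-step plan works, so 3 is optimal.

rotate(2, 90), rotate(2, 180), rotate(0, 90)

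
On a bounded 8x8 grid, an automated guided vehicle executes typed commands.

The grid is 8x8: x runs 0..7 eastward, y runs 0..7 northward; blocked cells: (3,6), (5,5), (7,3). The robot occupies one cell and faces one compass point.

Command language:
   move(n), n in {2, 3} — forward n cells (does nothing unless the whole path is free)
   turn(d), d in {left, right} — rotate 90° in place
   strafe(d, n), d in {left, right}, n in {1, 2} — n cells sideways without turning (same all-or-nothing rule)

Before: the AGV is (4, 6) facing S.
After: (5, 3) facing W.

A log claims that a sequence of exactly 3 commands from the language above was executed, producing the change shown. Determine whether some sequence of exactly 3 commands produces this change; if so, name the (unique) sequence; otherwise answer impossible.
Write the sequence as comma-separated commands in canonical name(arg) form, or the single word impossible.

move(3), strafe(left, 1), turn(right)

key: running turn(right) before move(3) would end elsewhere — order is forced
begin: (4, 6) facing S
step 1 (move(3)): (4, 3) facing S
step 2 (strafe(left, 1)): (5, 3) facing S
step 3 (turn(right)): (5, 3) facing W
all 512 alternatives checked — unique.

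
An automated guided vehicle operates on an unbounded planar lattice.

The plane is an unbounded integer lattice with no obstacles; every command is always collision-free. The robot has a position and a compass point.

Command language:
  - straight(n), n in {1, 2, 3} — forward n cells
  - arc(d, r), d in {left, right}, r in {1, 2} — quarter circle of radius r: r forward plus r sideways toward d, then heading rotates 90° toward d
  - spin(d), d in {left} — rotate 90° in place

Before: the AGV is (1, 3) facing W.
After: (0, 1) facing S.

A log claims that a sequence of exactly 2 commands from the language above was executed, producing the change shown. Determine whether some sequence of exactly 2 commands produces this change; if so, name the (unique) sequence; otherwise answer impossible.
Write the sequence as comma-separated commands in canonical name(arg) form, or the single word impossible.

key: running straight(1) before arc(left, 1) would end elsewhere — order is forced
begin: (1, 3) facing W
step 1 (arc(left, 1)): (0, 2) facing S
step 2 (straight(1)): (0, 1) facing S
no rival 2-sequence matches.

arc(left, 1), straight(1)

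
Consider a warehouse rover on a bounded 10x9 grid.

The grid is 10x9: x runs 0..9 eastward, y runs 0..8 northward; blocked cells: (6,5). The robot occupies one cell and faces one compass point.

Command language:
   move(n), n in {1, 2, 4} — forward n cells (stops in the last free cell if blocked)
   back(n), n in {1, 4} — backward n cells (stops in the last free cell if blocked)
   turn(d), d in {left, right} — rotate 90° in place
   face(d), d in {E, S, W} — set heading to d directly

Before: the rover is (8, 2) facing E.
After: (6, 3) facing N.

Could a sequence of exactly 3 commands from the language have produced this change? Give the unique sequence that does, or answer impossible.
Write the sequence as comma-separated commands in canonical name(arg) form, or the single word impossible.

every 3-command combo misses the target.

impossible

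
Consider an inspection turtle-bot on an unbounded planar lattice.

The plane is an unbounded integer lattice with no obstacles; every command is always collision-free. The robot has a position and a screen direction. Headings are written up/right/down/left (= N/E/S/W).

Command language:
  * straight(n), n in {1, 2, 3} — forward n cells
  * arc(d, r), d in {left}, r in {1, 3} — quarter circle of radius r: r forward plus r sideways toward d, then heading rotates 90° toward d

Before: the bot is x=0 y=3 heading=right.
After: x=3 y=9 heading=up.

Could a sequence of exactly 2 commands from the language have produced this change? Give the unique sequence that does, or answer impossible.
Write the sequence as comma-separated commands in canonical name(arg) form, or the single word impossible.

key: running straight(3) before arc(left, 3) would end elsewhere — order is forced
from: x=0 y=3 heading=right
t=1 arc(left, 3) ⇒ x=3 y=6 heading=up
t=2 straight(3) ⇒ x=3 y=9 heading=up
uniquely the one of 25 2-step routes that fits.

arc(left, 3), straight(3)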